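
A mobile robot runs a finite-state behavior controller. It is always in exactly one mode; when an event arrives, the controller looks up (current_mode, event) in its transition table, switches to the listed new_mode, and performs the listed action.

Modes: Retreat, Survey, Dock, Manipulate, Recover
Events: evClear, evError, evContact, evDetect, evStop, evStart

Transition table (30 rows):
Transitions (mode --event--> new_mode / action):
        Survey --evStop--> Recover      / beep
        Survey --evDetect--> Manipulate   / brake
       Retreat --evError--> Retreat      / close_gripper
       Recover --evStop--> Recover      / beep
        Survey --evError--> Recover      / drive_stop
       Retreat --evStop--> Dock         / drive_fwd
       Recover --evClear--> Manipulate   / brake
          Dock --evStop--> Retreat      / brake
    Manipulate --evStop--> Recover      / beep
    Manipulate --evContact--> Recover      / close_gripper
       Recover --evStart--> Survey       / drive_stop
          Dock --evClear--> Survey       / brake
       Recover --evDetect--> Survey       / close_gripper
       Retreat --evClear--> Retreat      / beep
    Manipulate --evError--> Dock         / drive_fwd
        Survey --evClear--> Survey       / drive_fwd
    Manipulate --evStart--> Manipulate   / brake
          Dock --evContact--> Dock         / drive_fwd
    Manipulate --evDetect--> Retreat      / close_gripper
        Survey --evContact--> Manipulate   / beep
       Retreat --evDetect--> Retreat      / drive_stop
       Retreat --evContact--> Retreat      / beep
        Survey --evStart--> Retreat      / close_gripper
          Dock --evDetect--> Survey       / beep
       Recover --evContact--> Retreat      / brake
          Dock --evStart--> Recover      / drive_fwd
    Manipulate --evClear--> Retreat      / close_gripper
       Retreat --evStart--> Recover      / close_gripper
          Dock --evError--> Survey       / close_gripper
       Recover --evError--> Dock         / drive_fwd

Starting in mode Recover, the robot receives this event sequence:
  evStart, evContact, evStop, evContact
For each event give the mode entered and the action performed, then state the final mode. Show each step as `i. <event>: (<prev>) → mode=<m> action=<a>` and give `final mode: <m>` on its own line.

final mode: Retreat

1. evStart: (Recover) → mode=Survey action=drive_stop
2. evContact: (Survey) → mode=Manipulate action=beep
3. evStop: (Manipulate) → mode=Recover action=beep
4. evContact: (Recover) → mode=Retreat action=brake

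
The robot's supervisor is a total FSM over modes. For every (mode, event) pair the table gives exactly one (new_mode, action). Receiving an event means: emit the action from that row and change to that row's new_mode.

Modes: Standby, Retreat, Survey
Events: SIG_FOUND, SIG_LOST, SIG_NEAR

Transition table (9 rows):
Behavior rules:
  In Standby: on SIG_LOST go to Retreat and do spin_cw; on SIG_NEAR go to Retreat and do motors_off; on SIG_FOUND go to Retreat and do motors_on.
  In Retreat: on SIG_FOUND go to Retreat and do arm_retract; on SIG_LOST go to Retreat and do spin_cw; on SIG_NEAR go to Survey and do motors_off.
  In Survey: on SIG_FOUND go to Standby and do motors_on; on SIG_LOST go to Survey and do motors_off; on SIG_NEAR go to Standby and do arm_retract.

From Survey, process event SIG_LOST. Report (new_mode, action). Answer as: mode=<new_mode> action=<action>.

current mode = Survey; filter table to that mode:
  (Survey, SIG_FOUND) → (Standby, motors_on)
  (Survey, SIG_LOST) → (Survey, motors_off)  ← event matches
  (Survey, SIG_NEAR) → (Standby, arm_retract)
event = SIG_LOST selects (Survey, motors_off)

mode=Survey action=motors_off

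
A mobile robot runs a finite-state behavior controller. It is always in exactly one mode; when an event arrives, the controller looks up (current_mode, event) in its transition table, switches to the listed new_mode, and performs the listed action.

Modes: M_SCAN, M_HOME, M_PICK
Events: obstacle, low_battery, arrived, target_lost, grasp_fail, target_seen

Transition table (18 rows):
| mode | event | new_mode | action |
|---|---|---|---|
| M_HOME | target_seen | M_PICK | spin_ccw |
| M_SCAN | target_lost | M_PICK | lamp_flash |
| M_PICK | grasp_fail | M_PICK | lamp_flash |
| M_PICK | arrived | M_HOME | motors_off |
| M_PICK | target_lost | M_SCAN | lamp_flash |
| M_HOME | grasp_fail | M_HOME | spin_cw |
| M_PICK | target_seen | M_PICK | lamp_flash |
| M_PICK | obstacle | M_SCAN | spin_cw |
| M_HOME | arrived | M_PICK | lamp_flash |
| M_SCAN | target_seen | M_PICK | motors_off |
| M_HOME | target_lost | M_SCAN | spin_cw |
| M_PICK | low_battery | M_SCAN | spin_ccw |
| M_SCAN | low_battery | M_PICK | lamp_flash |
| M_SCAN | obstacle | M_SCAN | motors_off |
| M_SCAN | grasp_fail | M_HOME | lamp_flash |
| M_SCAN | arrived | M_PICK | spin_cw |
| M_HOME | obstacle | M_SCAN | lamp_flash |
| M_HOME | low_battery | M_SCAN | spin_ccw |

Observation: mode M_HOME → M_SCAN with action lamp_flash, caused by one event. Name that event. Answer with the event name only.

obstacle

try obstacle: (M_HOME, obstacle) → (M_SCAN, lamp_flash)  ← matches
try low_battery: (M_HOME, low_battery) → (M_SCAN, spin_ccw)
try arrived: (M_HOME, arrived) → (M_PICK, lamp_flash)
try target_lost: (M_HOME, target_lost) → (M_SCAN, spin_cw)
try grasp_fail: (M_HOME, grasp_fail) → (M_HOME, spin_cw)
try target_seen: (M_HOME, target_seen) → (M_PICK, spin_ccw)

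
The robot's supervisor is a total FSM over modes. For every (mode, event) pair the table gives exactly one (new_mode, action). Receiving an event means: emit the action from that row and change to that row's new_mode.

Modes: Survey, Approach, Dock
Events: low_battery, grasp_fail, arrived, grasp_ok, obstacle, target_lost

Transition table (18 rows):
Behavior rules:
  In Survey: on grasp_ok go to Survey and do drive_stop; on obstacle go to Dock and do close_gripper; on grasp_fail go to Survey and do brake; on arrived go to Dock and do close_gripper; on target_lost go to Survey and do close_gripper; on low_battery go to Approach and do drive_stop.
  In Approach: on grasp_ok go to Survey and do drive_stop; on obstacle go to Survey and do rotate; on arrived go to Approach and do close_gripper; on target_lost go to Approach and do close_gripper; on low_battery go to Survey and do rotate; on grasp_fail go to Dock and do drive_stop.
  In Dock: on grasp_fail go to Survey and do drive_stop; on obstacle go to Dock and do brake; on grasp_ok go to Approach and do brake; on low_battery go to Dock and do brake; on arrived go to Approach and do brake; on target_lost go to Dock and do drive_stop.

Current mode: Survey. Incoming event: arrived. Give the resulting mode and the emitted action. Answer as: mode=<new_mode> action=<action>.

current mode = Survey; filter table to that mode:
  (Survey, grasp_ok) → (Survey, drive_stop)
  (Survey, obstacle) → (Dock, close_gripper)
  (Survey, grasp_fail) → (Survey, brake)
  (Survey, arrived) → (Dock, close_gripper)  ← event matches
  (Survey, target_lost) → (Survey, close_gripper)
  (Survey, low_battery) → (Approach, drive_stop)
event = arrived selects (Dock, close_gripper)

mode=Dock action=close_gripper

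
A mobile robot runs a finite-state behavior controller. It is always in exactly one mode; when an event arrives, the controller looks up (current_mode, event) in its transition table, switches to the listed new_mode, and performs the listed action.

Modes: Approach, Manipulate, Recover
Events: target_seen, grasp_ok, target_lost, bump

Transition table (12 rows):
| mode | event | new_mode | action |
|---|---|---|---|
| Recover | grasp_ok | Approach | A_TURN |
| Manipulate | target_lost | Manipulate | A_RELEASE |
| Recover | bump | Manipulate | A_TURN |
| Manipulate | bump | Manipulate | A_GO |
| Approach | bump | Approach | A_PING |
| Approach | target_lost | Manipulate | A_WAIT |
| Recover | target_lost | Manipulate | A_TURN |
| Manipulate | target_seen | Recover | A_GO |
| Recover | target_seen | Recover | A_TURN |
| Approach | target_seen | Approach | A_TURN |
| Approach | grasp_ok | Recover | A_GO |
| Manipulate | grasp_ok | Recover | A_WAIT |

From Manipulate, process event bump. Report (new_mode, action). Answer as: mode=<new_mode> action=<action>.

mode=Manipulate action=A_GO

current mode = Manipulate; filter table to that mode:
  (Manipulate, target_lost) → (Manipulate, A_RELEASE)
  (Manipulate, bump) → (Manipulate, A_GO)  ← event matches
  (Manipulate, target_seen) → (Recover, A_GO)
  (Manipulate, grasp_ok) → (Recover, A_WAIT)
event = bump selects (Manipulate, A_GO)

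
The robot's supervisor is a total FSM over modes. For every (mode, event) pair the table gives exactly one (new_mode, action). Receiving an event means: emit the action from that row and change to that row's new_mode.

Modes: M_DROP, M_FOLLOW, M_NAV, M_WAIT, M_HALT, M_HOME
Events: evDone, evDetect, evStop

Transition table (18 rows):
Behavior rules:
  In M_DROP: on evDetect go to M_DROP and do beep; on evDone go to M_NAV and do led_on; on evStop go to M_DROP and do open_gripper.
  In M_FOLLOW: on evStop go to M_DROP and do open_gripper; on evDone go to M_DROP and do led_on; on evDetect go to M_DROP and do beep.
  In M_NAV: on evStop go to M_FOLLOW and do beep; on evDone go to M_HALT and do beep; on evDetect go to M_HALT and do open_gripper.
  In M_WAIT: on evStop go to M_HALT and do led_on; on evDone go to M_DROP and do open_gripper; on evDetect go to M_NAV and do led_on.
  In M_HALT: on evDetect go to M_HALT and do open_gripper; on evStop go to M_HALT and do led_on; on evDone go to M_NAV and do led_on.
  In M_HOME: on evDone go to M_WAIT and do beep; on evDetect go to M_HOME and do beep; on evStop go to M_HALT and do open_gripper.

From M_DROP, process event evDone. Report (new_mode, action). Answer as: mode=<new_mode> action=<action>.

mode=M_NAV action=led_on

current mode = M_DROP; filter table to that mode:
  (M_DROP, evDetect) → (M_DROP, beep)
  (M_DROP, evDone) → (M_NAV, led_on)  ← event matches
  (M_DROP, evStop) → (M_DROP, open_gripper)
event = evDone selects (M_NAV, led_on)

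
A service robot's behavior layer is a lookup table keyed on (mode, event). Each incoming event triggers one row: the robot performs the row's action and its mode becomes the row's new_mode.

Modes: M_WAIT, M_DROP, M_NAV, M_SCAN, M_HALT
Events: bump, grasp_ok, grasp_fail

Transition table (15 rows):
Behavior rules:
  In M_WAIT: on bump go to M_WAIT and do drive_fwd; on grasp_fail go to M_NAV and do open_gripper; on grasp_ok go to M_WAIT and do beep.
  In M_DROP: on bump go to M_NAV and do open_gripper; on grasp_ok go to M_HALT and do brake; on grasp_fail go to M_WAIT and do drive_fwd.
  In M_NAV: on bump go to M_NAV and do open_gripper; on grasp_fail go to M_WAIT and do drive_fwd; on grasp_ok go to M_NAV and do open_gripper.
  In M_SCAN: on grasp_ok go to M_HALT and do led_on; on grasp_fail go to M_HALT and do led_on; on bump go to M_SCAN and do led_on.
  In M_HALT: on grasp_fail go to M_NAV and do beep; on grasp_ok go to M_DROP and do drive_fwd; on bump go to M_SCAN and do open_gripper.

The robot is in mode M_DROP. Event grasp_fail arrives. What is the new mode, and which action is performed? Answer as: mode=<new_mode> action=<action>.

current mode = M_DROP; filter table to that mode:
  (M_DROP, bump) → (M_NAV, open_gripper)
  (M_DROP, grasp_ok) → (M_HALT, brake)
  (M_DROP, grasp_fail) → (M_WAIT, drive_fwd)  ← event matches
event = grasp_fail selects (M_WAIT, drive_fwd)

mode=M_WAIT action=drive_fwd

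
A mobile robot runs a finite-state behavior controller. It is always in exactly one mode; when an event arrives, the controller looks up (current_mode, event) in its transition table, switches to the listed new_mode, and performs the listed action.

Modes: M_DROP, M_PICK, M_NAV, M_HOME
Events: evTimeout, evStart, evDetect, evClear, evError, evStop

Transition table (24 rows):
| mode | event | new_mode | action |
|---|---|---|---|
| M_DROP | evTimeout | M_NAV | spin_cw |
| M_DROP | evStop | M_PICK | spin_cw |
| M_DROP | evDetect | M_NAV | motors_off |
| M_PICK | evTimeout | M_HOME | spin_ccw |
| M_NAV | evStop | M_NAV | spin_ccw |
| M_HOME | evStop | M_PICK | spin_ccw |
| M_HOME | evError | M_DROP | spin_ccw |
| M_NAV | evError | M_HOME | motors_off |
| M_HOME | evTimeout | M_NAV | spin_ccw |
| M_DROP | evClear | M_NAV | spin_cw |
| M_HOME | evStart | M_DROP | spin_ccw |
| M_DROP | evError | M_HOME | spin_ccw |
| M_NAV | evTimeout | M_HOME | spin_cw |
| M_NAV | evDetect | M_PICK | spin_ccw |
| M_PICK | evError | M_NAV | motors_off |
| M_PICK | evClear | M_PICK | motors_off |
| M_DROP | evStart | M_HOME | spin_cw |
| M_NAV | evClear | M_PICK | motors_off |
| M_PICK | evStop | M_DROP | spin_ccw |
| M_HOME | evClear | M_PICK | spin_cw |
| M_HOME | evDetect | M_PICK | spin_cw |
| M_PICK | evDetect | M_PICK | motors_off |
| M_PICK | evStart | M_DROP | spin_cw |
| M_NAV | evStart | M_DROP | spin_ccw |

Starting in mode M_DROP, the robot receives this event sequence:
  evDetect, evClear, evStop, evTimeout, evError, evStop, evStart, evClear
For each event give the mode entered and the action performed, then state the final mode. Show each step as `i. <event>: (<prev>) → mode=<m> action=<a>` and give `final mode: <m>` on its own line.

1. evDetect: (M_DROP) → mode=M_NAV action=motors_off
2. evClear: (M_NAV) → mode=M_PICK action=motors_off
3. evStop: (M_PICK) → mode=M_DROP action=spin_ccw
4. evTimeout: (M_DROP) → mode=M_NAV action=spin_cw
5. evError: (M_NAV) → mode=M_HOME action=motors_off
6. evStop: (M_HOME) → mode=M_PICK action=spin_ccw
7. evStart: (M_PICK) → mode=M_DROP action=spin_cw
8. evClear: (M_DROP) → mode=M_NAV action=spin_cw

final mode: M_NAV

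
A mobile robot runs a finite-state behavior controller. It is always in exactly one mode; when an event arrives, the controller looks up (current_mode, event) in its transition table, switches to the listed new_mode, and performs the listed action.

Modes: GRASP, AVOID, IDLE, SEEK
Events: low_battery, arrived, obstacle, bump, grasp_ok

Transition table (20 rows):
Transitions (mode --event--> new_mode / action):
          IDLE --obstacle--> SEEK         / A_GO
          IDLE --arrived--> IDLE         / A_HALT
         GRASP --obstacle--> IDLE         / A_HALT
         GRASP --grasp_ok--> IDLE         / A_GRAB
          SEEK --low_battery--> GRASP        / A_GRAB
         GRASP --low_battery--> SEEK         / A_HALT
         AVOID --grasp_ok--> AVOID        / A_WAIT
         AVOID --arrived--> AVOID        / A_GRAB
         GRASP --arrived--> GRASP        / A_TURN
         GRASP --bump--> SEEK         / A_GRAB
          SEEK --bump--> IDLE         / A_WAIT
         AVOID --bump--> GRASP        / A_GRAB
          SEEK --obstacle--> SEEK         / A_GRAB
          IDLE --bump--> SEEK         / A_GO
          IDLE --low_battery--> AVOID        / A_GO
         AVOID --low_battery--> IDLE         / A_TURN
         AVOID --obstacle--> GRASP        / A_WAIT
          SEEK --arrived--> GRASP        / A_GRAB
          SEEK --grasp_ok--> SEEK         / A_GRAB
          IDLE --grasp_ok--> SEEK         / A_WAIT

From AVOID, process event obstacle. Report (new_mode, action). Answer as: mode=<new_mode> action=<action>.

current mode = AVOID; filter table to that mode:
  (AVOID, grasp_ok) → (AVOID, A_WAIT)
  (AVOID, arrived) → (AVOID, A_GRAB)
  (AVOID, bump) → (GRASP, A_GRAB)
  (AVOID, low_battery) → (IDLE, A_TURN)
  (AVOID, obstacle) → (GRASP, A_WAIT)  ← event matches
event = obstacle selects (GRASP, A_WAIT)

mode=GRASP action=A_WAIT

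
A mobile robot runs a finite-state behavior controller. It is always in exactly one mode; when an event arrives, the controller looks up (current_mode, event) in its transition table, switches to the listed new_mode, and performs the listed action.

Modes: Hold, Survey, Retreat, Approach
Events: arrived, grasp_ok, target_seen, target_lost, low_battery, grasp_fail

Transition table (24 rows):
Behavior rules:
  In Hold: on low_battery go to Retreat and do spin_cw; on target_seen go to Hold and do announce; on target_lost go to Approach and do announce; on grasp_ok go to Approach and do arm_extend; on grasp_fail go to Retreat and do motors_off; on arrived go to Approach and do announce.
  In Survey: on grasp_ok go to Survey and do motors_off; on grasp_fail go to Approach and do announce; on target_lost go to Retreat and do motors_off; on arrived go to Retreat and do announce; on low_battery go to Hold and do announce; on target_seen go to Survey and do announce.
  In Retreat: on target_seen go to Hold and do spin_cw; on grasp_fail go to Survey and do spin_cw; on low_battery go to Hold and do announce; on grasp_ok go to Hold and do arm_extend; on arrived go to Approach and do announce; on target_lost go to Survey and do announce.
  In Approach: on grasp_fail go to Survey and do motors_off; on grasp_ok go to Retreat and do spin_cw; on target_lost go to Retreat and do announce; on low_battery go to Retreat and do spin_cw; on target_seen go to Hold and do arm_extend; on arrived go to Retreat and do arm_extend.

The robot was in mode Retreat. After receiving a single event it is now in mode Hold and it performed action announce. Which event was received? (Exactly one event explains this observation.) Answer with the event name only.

try arrived: (Retreat, arrived) → (Approach, announce)
try grasp_ok: (Retreat, grasp_ok) → (Hold, arm_extend)
try target_seen: (Retreat, target_seen) → (Hold, spin_cw)
try target_lost: (Retreat, target_lost) → (Survey, announce)
try low_battery: (Retreat, low_battery) → (Hold, announce)  ← matches
try grasp_fail: (Retreat, grasp_fail) → (Survey, spin_cw)

low_battery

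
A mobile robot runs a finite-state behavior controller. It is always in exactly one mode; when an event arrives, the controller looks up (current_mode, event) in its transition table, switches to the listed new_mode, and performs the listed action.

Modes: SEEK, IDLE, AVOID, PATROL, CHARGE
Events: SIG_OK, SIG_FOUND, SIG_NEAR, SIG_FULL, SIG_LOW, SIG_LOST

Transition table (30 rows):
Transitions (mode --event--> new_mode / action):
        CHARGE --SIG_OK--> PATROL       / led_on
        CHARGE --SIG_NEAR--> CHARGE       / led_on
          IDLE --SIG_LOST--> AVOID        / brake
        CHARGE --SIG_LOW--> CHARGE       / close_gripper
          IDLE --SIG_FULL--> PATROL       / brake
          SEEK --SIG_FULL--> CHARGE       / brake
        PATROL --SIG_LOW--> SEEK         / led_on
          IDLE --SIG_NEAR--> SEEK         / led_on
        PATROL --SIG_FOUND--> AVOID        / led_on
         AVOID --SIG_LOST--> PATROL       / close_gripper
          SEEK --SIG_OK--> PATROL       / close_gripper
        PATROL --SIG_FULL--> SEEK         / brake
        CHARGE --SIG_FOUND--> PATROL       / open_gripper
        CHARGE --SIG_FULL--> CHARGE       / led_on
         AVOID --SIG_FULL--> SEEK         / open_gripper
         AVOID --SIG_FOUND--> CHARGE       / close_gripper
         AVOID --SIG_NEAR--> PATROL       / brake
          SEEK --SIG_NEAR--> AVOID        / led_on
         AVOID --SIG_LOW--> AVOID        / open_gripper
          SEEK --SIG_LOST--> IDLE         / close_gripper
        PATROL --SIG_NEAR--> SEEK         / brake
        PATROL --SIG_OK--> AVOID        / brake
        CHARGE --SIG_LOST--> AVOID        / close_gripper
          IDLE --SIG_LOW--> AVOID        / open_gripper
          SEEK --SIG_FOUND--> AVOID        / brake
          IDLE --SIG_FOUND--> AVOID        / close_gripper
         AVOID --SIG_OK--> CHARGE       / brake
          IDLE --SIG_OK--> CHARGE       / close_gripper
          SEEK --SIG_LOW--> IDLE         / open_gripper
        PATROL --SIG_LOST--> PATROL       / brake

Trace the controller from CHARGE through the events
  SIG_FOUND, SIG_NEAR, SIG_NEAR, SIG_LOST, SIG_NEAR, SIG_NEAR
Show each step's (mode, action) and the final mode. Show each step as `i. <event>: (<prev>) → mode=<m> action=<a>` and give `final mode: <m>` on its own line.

1. SIG_FOUND: (CHARGE) → mode=PATROL action=open_gripper
2. SIG_NEAR: (PATROL) → mode=SEEK action=brake
3. SIG_NEAR: (SEEK) → mode=AVOID action=led_on
4. SIG_LOST: (AVOID) → mode=PATROL action=close_gripper
5. SIG_NEAR: (PATROL) → mode=SEEK action=brake
6. SIG_NEAR: (SEEK) → mode=AVOID action=led_on

final mode: AVOID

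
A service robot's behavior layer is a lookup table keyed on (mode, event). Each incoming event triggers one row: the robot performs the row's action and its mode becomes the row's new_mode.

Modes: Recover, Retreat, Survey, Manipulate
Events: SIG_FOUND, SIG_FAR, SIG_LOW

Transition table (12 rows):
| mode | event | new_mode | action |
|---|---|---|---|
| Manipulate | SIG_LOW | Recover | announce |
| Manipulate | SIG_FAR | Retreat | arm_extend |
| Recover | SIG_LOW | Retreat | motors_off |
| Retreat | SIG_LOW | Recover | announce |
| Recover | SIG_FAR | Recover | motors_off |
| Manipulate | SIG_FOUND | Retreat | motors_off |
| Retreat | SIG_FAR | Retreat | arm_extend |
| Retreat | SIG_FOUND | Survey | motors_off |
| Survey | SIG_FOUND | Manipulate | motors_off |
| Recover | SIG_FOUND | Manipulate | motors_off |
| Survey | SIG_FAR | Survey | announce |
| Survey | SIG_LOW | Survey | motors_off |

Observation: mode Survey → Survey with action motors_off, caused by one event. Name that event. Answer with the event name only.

SIG_LOW

try SIG_FOUND: (Survey, SIG_FOUND) → (Manipulate, motors_off)
try SIG_FAR: (Survey, SIG_FAR) → (Survey, announce)
try SIG_LOW: (Survey, SIG_LOW) → (Survey, motors_off)  ← matches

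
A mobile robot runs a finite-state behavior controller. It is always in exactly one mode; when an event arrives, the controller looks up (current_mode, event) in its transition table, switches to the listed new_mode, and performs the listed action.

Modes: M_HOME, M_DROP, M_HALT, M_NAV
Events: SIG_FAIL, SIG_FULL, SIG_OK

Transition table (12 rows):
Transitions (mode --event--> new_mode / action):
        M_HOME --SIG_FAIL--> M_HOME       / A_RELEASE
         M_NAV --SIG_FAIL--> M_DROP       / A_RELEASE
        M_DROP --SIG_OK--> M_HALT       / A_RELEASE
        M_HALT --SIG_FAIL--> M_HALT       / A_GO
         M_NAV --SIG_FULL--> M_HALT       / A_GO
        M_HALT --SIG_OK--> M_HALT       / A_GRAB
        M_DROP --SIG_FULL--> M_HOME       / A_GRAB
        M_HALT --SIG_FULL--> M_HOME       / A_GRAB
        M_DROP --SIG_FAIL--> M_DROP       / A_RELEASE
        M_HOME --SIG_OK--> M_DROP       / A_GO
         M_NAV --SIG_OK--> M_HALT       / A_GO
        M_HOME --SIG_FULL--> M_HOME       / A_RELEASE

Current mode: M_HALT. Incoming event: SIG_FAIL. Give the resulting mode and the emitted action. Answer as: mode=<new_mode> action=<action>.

current mode = M_HALT; filter table to that mode:
  (M_HALT, SIG_FAIL) → (M_HALT, A_GO)  ← event matches
  (M_HALT, SIG_OK) → (M_HALT, A_GRAB)
  (M_HALT, SIG_FULL) → (M_HOME, A_GRAB)
event = SIG_FAIL selects (M_HALT, A_GO)

mode=M_HALT action=A_GO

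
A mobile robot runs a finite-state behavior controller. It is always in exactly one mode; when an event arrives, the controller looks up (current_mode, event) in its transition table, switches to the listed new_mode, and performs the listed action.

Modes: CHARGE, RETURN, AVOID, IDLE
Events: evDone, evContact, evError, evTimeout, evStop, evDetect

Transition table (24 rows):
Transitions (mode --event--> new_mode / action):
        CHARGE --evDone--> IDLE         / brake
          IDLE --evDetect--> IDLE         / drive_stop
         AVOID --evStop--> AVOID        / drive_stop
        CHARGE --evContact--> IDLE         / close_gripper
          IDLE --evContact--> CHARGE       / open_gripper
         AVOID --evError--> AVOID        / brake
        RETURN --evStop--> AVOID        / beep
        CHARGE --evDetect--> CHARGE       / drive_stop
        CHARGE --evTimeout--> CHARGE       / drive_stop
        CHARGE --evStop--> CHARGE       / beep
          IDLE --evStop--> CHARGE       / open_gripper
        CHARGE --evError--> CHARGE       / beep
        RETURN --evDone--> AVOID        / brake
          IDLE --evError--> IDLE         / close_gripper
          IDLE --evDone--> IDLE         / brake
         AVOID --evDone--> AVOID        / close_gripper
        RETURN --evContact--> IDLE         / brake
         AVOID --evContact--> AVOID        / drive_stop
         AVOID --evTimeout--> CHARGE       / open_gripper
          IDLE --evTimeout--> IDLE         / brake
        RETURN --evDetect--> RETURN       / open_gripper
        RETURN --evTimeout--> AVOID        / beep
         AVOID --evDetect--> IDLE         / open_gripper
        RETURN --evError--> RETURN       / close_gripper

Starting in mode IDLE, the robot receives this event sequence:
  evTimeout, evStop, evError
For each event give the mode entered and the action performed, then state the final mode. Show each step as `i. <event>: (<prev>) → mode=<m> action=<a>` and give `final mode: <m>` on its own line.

1. evTimeout: (IDLE) → mode=IDLE action=brake
2. evStop: (IDLE) → mode=CHARGE action=open_gripper
3. evError: (CHARGE) → mode=CHARGE action=beep

final mode: CHARGE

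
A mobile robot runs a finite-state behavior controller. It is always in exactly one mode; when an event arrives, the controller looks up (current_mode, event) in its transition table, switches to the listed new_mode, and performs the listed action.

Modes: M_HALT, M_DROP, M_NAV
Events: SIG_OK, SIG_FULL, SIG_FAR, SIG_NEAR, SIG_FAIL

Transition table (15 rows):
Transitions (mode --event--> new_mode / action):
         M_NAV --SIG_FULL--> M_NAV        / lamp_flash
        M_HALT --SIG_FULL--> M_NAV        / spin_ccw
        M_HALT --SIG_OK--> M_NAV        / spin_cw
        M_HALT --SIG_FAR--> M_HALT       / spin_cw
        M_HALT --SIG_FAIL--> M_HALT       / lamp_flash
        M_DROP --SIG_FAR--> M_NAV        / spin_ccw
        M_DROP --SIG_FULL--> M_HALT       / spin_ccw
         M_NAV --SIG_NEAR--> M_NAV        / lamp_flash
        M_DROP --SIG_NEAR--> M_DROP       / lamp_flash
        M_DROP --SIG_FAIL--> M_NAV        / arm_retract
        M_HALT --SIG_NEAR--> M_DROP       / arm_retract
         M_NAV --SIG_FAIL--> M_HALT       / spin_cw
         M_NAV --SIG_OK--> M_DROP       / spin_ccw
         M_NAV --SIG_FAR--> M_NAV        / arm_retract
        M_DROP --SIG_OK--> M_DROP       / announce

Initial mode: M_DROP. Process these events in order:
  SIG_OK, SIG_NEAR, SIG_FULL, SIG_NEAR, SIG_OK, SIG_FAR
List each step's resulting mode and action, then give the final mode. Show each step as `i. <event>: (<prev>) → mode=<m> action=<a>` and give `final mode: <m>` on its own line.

final mode: M_NAV

1. SIG_OK: (M_DROP) → mode=M_DROP action=announce
2. SIG_NEAR: (M_DROP) → mode=M_DROP action=lamp_flash
3. SIG_FULL: (M_DROP) → mode=M_HALT action=spin_ccw
4. SIG_NEAR: (M_HALT) → mode=M_DROP action=arm_retract
5. SIG_OK: (M_DROP) → mode=M_DROP action=announce
6. SIG_FAR: (M_DROP) → mode=M_NAV action=spin_ccw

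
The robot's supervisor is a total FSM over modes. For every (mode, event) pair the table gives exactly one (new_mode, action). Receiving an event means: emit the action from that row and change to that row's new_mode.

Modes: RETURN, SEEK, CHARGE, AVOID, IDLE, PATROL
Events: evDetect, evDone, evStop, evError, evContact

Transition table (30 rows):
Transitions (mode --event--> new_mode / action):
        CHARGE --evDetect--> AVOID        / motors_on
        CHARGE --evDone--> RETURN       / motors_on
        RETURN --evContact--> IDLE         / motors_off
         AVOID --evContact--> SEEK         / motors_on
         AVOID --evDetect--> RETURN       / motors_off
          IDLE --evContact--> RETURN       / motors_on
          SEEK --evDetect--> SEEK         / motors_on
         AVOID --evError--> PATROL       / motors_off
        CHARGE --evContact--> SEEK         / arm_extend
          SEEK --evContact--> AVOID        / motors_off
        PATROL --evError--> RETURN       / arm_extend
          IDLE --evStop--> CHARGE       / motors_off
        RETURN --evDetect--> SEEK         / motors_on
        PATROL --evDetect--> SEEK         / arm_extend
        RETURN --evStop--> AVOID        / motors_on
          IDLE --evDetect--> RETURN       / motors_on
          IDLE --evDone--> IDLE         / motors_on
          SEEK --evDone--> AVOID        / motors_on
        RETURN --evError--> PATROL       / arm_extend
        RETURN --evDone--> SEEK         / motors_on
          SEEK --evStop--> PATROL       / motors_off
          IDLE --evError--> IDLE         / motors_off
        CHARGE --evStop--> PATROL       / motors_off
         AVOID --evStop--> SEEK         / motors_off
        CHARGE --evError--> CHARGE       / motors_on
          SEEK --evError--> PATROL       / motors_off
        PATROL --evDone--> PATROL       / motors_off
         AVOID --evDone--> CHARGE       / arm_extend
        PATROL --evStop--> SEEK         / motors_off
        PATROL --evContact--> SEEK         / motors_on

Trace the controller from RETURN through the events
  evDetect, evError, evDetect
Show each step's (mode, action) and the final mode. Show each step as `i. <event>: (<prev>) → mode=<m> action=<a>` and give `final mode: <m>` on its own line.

1. evDetect: (RETURN) → mode=SEEK action=motors_on
2. evError: (SEEK) → mode=PATROL action=motors_off
3. evDetect: (PATROL) → mode=SEEK action=arm_extend

final mode: SEEK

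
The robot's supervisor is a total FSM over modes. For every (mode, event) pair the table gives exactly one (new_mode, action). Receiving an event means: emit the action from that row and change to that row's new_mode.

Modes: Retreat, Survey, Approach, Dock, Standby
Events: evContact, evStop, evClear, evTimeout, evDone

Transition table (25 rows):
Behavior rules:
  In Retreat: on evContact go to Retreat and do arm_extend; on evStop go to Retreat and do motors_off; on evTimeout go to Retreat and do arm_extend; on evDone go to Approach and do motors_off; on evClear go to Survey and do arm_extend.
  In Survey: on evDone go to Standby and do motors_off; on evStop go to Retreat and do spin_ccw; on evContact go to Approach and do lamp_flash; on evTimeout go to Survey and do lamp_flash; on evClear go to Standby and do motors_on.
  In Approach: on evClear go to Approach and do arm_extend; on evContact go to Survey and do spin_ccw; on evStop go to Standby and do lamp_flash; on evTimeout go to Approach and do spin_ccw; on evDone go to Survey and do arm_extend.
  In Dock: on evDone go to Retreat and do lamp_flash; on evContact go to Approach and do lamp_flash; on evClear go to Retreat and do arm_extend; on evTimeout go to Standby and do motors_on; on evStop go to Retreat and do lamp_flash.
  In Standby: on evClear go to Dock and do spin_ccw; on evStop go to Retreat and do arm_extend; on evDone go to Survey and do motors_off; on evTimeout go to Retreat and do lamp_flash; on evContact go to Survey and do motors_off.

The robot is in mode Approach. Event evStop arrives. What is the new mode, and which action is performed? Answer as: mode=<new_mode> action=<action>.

mode=Standby action=lamp_flash

current mode = Approach; filter table to that mode:
  (Approach, evClear) → (Approach, arm_extend)
  (Approach, evContact) → (Survey, spin_ccw)
  (Approach, evStop) → (Standby, lamp_flash)  ← event matches
  (Approach, evTimeout) → (Approach, spin_ccw)
  (Approach, evDone) → (Survey, arm_extend)
event = evStop selects (Standby, lamp_flash)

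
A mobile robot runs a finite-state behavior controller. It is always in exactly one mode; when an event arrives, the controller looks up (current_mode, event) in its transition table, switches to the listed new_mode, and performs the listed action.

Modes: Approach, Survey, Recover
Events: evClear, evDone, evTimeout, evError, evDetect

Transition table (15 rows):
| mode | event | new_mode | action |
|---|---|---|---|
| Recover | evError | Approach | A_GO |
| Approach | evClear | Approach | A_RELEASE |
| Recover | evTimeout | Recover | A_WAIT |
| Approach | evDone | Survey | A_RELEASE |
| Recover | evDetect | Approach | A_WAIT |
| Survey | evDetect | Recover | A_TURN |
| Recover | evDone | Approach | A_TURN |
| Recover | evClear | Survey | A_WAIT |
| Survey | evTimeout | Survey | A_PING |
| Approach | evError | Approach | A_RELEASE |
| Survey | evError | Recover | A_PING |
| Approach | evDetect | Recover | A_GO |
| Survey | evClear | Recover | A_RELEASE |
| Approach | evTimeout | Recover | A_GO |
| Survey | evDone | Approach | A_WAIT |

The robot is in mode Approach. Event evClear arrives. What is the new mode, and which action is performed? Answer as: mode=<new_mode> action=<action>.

current mode = Approach; filter table to that mode:
  (Approach, evClear) → (Approach, A_RELEASE)  ← event matches
  (Approach, evDone) → (Survey, A_RELEASE)
  (Approach, evError) → (Approach, A_RELEASE)
  (Approach, evDetect) → (Recover, A_GO)
  (Approach, evTimeout) → (Recover, A_GO)
event = evClear selects (Approach, A_RELEASE)

mode=Approach action=A_RELEASE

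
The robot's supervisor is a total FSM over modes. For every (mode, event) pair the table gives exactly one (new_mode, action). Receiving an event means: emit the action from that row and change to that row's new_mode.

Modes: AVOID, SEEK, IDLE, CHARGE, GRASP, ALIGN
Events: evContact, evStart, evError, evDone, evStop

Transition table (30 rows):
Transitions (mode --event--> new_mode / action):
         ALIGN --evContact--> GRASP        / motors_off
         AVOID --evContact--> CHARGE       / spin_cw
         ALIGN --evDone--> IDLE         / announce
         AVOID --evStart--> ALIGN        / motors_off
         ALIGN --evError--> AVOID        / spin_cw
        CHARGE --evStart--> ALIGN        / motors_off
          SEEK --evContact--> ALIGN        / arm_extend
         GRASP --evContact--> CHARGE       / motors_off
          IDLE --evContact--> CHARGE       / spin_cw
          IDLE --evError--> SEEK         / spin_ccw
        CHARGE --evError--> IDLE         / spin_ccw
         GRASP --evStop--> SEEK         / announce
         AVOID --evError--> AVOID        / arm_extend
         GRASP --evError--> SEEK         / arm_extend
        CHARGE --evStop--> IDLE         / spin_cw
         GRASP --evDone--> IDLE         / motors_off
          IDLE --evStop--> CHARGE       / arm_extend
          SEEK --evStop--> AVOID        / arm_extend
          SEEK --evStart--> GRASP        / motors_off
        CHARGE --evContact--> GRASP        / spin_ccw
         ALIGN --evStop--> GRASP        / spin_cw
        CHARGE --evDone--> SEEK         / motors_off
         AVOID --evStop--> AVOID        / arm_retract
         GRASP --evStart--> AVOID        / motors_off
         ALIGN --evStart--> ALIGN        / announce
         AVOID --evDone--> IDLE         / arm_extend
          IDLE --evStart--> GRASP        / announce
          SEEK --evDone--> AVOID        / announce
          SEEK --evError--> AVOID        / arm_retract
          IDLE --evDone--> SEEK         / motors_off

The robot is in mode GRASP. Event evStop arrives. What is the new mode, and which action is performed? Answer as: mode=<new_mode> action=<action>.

current mode = GRASP; filter table to that mode:
  (GRASP, evContact) → (CHARGE, motors_off)
  (GRASP, evStop) → (SEEK, announce)  ← event matches
  (GRASP, evError) → (SEEK, arm_extend)
  (GRASP, evDone) → (IDLE, motors_off)
  (GRASP, evStart) → (AVOID, motors_off)
event = evStop selects (SEEK, announce)

mode=SEEK action=announce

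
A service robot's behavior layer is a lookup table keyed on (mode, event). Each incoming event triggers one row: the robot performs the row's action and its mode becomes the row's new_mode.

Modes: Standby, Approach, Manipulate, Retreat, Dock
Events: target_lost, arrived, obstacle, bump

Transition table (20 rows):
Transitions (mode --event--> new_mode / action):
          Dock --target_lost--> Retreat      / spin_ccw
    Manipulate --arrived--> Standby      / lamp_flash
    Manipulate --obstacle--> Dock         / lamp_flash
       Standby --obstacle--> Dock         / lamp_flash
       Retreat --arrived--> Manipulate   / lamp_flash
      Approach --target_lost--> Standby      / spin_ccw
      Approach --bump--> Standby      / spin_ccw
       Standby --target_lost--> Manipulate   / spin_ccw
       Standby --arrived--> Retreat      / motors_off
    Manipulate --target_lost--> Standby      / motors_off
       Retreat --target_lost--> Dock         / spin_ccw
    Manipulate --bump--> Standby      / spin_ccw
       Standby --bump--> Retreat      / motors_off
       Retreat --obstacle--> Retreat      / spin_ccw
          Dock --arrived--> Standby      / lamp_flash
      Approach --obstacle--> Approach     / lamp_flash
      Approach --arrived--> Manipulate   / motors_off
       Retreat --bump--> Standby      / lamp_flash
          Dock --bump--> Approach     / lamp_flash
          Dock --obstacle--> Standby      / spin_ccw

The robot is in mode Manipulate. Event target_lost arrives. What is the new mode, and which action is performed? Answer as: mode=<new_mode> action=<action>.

mode=Standby action=motors_off

current mode = Manipulate; filter table to that mode:
  (Manipulate, arrived) → (Standby, lamp_flash)
  (Manipulate, obstacle) → (Dock, lamp_flash)
  (Manipulate, target_lost) → (Standby, motors_off)  ← event matches
  (Manipulate, bump) → (Standby, spin_ccw)
event = target_lost selects (Standby, motors_off)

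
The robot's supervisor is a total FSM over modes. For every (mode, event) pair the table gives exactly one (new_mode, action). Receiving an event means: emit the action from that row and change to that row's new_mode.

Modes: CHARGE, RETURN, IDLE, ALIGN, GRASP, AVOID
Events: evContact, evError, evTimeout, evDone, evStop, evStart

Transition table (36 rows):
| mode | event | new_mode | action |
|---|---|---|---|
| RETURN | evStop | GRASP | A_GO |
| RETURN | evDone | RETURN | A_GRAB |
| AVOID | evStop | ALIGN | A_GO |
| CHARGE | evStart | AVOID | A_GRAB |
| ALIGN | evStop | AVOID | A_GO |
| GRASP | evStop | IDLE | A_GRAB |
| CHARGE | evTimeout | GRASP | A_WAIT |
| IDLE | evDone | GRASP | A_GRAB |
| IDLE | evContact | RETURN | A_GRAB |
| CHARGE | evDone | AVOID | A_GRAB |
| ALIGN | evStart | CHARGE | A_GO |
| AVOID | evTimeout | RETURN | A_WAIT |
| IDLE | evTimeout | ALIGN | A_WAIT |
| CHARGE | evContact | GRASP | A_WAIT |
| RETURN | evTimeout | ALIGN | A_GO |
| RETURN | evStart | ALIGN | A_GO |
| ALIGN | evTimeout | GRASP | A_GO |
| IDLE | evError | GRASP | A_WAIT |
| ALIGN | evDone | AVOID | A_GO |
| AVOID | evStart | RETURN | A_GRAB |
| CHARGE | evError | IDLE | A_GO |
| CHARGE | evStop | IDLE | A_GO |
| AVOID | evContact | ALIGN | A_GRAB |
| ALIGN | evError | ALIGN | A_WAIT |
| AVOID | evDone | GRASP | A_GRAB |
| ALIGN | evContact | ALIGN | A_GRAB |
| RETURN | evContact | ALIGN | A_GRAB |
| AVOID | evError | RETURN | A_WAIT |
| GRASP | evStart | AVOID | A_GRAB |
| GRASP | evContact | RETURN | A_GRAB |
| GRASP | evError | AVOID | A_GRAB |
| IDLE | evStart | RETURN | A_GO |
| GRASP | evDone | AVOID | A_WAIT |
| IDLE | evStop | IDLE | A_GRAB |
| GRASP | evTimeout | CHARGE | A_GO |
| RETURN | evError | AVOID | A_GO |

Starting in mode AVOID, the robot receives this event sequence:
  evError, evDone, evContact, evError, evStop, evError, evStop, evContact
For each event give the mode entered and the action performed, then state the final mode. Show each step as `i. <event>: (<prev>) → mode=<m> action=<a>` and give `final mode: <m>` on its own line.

final mode: RETURN

1. evError: (AVOID) → mode=RETURN action=A_WAIT
2. evDone: (RETURN) → mode=RETURN action=A_GRAB
3. evContact: (RETURN) → mode=ALIGN action=A_GRAB
4. evError: (ALIGN) → mode=ALIGN action=A_WAIT
5. evStop: (ALIGN) → mode=AVOID action=A_GO
6. evError: (AVOID) → mode=RETURN action=A_WAIT
7. evStop: (RETURN) → mode=GRASP action=A_GO
8. evContact: (GRASP) → mode=RETURN action=A_GRAB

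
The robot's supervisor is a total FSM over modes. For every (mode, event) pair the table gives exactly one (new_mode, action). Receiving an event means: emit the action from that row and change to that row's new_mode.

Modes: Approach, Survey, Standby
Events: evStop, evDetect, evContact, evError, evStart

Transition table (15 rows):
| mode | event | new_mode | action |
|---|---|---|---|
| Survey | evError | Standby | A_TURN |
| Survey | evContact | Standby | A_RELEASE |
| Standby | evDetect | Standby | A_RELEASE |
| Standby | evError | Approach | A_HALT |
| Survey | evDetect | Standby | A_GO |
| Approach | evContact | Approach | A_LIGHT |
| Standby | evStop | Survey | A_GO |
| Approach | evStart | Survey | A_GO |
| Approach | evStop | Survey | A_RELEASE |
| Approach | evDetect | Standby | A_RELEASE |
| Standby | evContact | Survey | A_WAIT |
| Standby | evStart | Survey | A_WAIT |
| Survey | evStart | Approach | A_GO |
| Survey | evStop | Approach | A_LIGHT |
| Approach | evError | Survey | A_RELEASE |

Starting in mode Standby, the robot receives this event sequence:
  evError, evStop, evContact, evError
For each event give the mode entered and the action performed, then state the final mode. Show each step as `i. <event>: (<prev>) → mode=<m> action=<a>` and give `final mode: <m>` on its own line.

1. evError: (Standby) → mode=Approach action=A_HALT
2. evStop: (Approach) → mode=Survey action=A_RELEASE
3. evContact: (Survey) → mode=Standby action=A_RELEASE
4. evError: (Standby) → mode=Approach action=A_HALT

final mode: Approach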